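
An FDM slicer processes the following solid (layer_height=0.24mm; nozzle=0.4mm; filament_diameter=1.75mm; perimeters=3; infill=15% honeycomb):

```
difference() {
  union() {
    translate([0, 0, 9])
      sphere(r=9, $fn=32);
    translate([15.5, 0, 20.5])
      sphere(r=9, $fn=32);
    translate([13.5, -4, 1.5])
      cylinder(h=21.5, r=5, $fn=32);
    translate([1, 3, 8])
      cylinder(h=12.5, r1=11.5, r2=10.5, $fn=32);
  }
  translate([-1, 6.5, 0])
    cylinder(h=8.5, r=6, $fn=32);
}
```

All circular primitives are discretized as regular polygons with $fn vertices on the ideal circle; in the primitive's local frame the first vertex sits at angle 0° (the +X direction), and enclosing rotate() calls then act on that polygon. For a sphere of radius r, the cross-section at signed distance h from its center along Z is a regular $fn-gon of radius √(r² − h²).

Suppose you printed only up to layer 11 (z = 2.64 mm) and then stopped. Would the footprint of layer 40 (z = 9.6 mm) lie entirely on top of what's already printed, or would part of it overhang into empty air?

Compare the two slices. At z = 2.64: the r=9 sphere contributes a regular 32-gon of circumradius √(9²−6.36²) = 6.368 (area = (32/2)·6.368²·sin(360°/32) = 126.58 mm²); the sphere at (15.5, 0) is not intersected at this z (|z−center|=17.860 > r=9); the r=5 cylinder at (13.5, -4) contributes a regular 32-gon of circumradius 5 (area = (32/2)·5.000²·sin(360°/32) = 78.04 mm²); the cone at (1, 3) is absent (z outside [8, 20.5]); Combining (union): the 2 present regions are separate (no shared area or edge), so areas and boundary lengths simply add and each stays a separate island — area = 204.61 mm²; the cylinder at (-1, 6.5): section is a regular 32-gon, circumradius r=6 (area = (32/2)·6.000²·sin(360°/32) = 112.37 mm²); After the difference (first − rest): starting from that combined region (204.61 mm²), the r=6 cylinder at (-1, 6.5) partially overlaps it — only the 42.28 mm² overlap (of its 112.37 mm²) is removed, clipping the outline — area = 162.33 mm². At z = 9.6: the sphere: section is a regular 32-gon, circumradius = √(r²−h²) = √(9²−0.6²) = 8.980 (area = (32/2)·8.980²·sin(360°/32) = 251.71 mm²); the sphere at (15.5, 0) is absent (|z−center|=10.900 > r=9); the cylinder at (13.5, -4): section is a regular 32-gon, circumradius r=5 (area = (32/2)·5.000²·sin(360°/32) = 78.04 mm²); the cone at (1, 3) contributes a regular 32-gon of circumradius 11.372 (interpolated between r1=11.5 and r2=10.5 at t=0.128) (area = (32/2)·11.372²·sin(360°/32) = 403.67 mm²); Combining (union): the regions partially overlap — summed areas 733.42 mm² minus the doubly-counted overlap 253.86 mm² gives 479.56 mm² — area = 479.56 mm²; the cylinder at (-1, 6.5) is not intersected at this z (z outside [0, 8.5]); Subtracting the remaining from the first: none of the subtracted shapes is present at this height, so that combined region is unchanged — area = 479.56 mm². Checking containment: at z = 9.6 the cross-section extends beyond the z = 2.64 cross-section by about 317.23 mm².

part overhangs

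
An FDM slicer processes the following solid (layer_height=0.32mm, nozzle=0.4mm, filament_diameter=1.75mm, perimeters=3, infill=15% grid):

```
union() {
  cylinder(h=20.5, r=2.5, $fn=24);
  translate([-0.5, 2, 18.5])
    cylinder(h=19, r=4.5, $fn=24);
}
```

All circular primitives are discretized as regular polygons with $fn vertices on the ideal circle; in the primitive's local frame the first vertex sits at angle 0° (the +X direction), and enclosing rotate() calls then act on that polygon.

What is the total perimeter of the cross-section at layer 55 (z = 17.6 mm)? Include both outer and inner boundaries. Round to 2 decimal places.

At z = 17.6 mm: the cylinder: section is a regular 24-gon, circumradius r=2.5 (perimeter = 2·24·2.500·sin(180°/24) = 15.66 mm); the cylinder at (-0.5, 2) does not reach this height (z outside [18.5, 37.5]); Combining (union): only the r=2.5 cylinder is present, so the union is just that shape — boundary = 15.66 mm. Overall, the cross-section is a single solid region. Total boundary length (outer) = 15.66 mm.

15.66 mm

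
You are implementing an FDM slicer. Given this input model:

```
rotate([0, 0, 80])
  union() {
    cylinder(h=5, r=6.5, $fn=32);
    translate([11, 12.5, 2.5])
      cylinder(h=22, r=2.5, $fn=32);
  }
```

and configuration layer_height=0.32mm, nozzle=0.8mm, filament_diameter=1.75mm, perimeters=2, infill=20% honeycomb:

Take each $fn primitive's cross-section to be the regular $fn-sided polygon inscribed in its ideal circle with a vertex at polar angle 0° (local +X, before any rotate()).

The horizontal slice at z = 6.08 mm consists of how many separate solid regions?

At z = 6.08 mm: the cylinder is absent (z outside [0, 5]); the cylinder at (11, 12.5): section is a regular 32-gon, circumradius r=2.5; Taking the union: only the r=2.5 cylinder at (11, 12.5) is present, so the union is just that shape — 1 connected region; (rotated 80° about Z; rotation is an isometry so areas/perimeters/island counts are preserved). The result has 1 disconnected region.

1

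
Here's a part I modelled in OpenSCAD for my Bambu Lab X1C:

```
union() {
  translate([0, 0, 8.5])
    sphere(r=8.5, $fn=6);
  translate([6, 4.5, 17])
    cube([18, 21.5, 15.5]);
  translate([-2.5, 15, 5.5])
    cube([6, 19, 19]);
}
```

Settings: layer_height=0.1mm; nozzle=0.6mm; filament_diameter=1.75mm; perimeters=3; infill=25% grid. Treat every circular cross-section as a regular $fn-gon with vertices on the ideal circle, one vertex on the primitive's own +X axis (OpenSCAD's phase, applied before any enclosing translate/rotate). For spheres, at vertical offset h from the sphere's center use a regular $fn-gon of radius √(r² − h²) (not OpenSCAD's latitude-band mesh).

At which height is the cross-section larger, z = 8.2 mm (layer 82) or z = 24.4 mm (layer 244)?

layer 244 (z = 24.4 mm)

Layer 82 (z = 8.2): the r=8.5 sphere slices to a regular 6-gon of circumradius 8.495 (√(r²−h²) with h=0.3 from center) (area = (6/2)·8.495²·sin(360°/6) = 187.48 mm²); the cube at (6, 4.5) does not reach this height (z outside [17, 32.5]); the cube at (-2.5, 15) (footprint 6×19) is included at this height (area 114.00 mm²); Taking the union: the 2 present regions are separate (no shared area or edge), so areas and boundary lengths simply add and each stays a separate island — area = 301.48 mm². So its area = 301.48 mm². Layer 244 (z = 24.4): the sphere is not intersected at this z (|z−center|=15.900 > r=8.5); the 18×21.5 cube at (6, 4.5) contributes its full rectangle (area 387.00 mm²); the 6×19 cube at (-2.5, 15) contributes its full rectangle (area 114.00 mm²); Merging all regions: the 2 present regions are separate (no shared area or edge), so areas and boundary lengths simply add and each stays a separate island — area = 501.00 mm². So its area = 501.00 mm². Layer 244 is larger (501.00 vs 301.48 mm²).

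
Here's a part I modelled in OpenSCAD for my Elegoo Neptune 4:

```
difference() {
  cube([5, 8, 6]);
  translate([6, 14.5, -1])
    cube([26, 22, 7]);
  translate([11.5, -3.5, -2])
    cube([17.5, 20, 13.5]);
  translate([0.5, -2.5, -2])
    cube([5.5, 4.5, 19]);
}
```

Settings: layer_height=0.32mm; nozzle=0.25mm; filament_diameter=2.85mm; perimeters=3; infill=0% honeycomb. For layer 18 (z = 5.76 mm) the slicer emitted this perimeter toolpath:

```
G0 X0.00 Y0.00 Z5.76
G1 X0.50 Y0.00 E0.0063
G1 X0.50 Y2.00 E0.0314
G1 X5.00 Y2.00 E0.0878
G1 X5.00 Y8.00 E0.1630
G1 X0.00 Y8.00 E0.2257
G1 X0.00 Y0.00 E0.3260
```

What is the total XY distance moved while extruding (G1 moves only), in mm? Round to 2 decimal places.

Sum the Euclidean lengths of each G1 segment: total = 26.00 mm.

26.00 mm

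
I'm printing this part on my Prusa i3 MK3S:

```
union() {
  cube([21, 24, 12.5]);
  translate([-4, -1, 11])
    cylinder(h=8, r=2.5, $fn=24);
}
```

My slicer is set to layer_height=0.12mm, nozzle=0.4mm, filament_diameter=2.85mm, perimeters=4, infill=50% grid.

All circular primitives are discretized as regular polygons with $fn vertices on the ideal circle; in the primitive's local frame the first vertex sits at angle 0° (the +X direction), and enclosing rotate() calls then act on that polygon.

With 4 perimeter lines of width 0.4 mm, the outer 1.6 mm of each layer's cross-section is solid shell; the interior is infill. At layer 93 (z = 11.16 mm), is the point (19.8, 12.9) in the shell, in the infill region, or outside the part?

shell

At z = 11.16 mm: the cube (footprint 21×24) is included at this height; the cylinder at (-4, -1): section is a regular 24-gon, circumradius r=2.5; Merging all regions: the 2 present regions are separate (no shared area or edge), so areas and boundary lengths simply add and each stays a separate island — 2 connected regions. Overall, the cross-section has 2 separate islands. The nearest boundary edge runs (21.00, 24.00)→(21.00, 0.00); distance from the point to it = 1.20 mm. (Shell/infill is judged within the island containing the point — the largest one.) The point is inside the cross-section, 1.20 mm from the nearest boundary — within the 1.6 mm shell band (4 × 0.4).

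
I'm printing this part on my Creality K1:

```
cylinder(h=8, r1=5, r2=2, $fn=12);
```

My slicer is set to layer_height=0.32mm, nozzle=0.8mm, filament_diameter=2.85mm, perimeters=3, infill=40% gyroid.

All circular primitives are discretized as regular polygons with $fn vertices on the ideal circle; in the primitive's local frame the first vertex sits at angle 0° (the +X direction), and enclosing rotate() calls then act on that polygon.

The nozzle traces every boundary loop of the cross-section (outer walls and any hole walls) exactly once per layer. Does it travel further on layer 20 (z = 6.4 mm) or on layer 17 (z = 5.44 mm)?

layer 17 (z = 5.44 mm)

Layer 20 (z = 6.4): the cone (r1=5→r2=2) has section circumradius 2.600 here — a regular 12-gon (perimeter = 2·12·2.600·sin(180°/12) = 16.15 mm). So its perimeter = 16.15 mm. Layer 17 (z = 5.44): the cone (r1=5→r2=2) has section circumradius 2.960 here — a regular 12-gon (perimeter = 2·12·2.960·sin(180°/12) = 18.39 mm). So its perimeter = 18.39 mm. Layer 17 is larger (18.39 vs 16.15 mm).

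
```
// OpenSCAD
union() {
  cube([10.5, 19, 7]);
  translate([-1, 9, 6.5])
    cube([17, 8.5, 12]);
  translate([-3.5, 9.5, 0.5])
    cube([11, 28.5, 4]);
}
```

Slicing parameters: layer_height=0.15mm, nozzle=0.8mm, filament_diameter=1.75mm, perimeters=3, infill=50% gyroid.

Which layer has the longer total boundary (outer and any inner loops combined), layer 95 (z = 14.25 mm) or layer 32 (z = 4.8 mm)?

Layer 95 (z = 14.25): the cube does not reach this height (z outside [0, 7]); the cube at (-1, 9) is present — its section is the full 17×8.5 rectangle (perimeter 51.00 mm); the cube at (-3.5, 9.5) is absent (z outside [0.5, 4.5]); Taking the union: only the 17×8.5 cube at (-1, 9) is present, so the union is just that shape — boundary = 51.00 mm. So its perimeter = 51.00 mm. Layer 32 (z = 4.8): the cube (footprint 10.5×19) is included at this height (perimeter 59.00 mm); the cube at (-1, 9) does not reach this height (z outside [6.5, 18.5]); the cube at (-3.5, 9.5) does not reach this height (z outside [0.5, 4.5]); Merging all regions: only the 10.5×19 cube is present, so the union is just that shape — boundary = 59.00 mm. So its perimeter = 59.00 mm. Layer 32 is larger (59.00 vs 51.00 mm).

layer 32 (z = 4.8 mm)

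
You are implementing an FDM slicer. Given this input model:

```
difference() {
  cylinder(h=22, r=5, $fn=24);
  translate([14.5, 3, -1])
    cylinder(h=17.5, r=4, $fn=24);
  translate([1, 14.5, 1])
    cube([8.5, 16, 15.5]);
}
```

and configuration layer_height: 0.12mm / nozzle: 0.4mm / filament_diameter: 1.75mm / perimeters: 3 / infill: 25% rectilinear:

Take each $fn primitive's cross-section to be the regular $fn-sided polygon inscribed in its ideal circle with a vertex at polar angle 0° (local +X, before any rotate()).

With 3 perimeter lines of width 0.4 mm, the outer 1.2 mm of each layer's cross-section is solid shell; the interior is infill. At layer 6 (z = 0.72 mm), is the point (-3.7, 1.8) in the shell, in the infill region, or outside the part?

At z = 0.72 mm: the r=5 cylinder contributes a regular 24-gon of circumradius 5; the cylinder at (14.5, 3): section is a regular 24-gon, circumradius r=4; the cube at (1, 14.5) is not intersected at this z (z outside [1, 16.5]); Taking the first minus the rest: starting from the r=5 cylinder, the r=4 cylinder at (14.5, 3) misses the remaining region (no effect) — 1 connected region. Overall, the cross-section is a single solid region. The nearest boundary edge runs (-4.83, 1.29)→(-4.33, 2.50); distance from the point to it = 0.85 mm. The point is inside the cross-section, 0.85 mm from the nearest boundary — within the 1.2 mm shell band (3 × 0.4).

shell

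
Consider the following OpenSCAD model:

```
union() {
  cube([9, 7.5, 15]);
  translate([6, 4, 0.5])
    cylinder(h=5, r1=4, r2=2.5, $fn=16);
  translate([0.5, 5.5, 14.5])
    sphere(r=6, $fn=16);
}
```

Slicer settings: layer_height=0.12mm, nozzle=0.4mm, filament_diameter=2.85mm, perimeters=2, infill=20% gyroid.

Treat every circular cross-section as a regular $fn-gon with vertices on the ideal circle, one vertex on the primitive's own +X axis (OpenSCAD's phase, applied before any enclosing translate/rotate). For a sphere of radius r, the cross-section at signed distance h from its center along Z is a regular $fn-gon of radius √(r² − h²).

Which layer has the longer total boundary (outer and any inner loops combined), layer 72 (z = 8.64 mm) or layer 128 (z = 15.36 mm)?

layer 128 (z = 15.36 mm)

Layer 72 (z = 8.64): the cube is present — its section is the full 9×7.5 rectangle (perimeter 33.00 mm); the cone at (6, 4) is absent (z outside [0.5, 5.5]); the sphere at (0.5, 5.5): section is a regular 16-gon, circumradius = √(r²−h²) = √(6²−5.86²) = 1.289 (perimeter = 2·16·1.289·sin(180°/16) = 8.04 mm); Taking the union: the regions partially overlap (shared area 3.78 mm²), so the edge portions inside another operand are dropped and the merged outline is re-measured after clipping — boundary = 33.63 mm. So its perimeter = 33.63 mm. Layer 128 (z = 15.36): the cube does not reach this height (z outside [0, 15]); the cone at (6, 4) does not reach this height (z outside [0.5, 5.5]); the sphere at (0.5, 5.5): section is a regular 16-gon, circumradius = √(r²−h²) = √(6²−0.86²) = 5.938 (perimeter = 2·16·5.938·sin(180°/16) = 37.07 mm); Merging all regions: only the r=6 sphere at (0.5, 5.5) is present, so the union is just that shape — boundary = 37.07 mm. So its perimeter = 37.07 mm. Layer 128 is larger (37.07 vs 33.63 mm).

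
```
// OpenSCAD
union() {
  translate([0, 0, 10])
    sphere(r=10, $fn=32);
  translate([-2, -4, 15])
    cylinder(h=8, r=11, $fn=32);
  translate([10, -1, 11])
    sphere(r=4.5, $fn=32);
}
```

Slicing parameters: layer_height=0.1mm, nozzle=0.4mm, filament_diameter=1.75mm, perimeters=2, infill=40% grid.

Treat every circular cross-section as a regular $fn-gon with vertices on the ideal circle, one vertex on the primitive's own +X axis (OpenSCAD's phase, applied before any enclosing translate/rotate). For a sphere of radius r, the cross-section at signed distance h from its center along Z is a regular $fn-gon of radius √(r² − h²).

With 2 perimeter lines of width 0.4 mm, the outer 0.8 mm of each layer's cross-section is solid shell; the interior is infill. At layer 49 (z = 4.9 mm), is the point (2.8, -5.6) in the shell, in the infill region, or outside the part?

infill

At z = 4.9 mm: the sphere: section is a regular 32-gon, circumradius = √(r²−h²) = √(10²−5.1²) = 8.602; the cylinder at (-2, -4) does not reach this height (z outside [15, 23]); the sphere at (10, -1) does not reach this height (|z−center|=6.100 > r=4.5); Merging all regions: only the r=10 sphere is present, so the union is just that shape — 1 connected region. Overall, the cross-section is a single solid region. The nearest boundary edge runs (3.29, -7.95)→(4.78, -7.15); distance from the point to it = 2.30 mm. The point is inside the cross-section and 2.30 mm from the nearest boundary — more than the 0.8 mm shell width (2 × 0.4), so it's in the infill interior.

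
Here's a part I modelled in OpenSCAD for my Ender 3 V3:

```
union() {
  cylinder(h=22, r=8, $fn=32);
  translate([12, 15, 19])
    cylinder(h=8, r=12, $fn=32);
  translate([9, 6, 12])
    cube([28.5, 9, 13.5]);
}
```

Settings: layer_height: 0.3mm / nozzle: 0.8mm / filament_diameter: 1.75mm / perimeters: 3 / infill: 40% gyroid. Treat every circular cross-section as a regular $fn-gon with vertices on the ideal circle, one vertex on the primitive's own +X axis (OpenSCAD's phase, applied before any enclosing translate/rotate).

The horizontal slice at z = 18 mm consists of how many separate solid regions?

2

At z = 18 mm: the cylinder: section is a regular 32-gon, circumradius r=8; the cylinder at (12, 15) does not reach this height (z outside [19, 27]); the cube at (9, 6) (footprint 28.5×9) is included at this height; Merging all regions: the 2 present regions are separate (no shared area or edge), so areas and boundary lengths simply add and each stays a separate island — 2 connected regions. The result has 2 disconnected regions.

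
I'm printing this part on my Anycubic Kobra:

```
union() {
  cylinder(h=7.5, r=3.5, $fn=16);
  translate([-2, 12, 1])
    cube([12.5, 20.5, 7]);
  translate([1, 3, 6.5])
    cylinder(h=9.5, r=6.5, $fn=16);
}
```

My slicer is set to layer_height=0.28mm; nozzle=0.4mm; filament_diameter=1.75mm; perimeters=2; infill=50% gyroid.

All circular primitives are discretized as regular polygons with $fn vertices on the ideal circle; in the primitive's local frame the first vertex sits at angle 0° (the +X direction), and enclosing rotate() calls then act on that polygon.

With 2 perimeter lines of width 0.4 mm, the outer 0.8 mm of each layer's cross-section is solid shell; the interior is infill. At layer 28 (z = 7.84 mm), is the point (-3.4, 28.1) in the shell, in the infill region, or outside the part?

outside

At z = 7.84 mm: the cylinder is not intersected at this z (z outside [0, 7.5]); the cube at (-2, 12) (footprint 12.5×20.5) is included at this height; the cylinder at (1, 3): section is a regular 16-gon, circumradius r=6.5; Merging all regions: the 2 present regions are separate (no shared area or edge), so areas and boundary lengths simply add and each stays a separate island — 2 connected regions. Overall, the cross-section has 2 separate islands. The nearest boundary edge runs (-2.00, 12.00)→(-2.00, 32.50); distance from the point to it = 1.40 mm. The point is not inside any of the regions above, so it lies outside the cross-section (1.40 mm from the nearest boundary).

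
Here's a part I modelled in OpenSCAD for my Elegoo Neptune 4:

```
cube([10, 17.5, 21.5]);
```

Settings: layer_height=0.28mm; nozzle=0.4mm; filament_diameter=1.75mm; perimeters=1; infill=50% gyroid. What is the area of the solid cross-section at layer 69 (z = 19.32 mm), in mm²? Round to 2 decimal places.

175.00 mm²

At z = 19.32 mm: the cube is present — its section is the full 10×17.5 rectangle (area 175.00 mm²). Overall, the cross-section is a single solid region. Net area = 175.00 mm².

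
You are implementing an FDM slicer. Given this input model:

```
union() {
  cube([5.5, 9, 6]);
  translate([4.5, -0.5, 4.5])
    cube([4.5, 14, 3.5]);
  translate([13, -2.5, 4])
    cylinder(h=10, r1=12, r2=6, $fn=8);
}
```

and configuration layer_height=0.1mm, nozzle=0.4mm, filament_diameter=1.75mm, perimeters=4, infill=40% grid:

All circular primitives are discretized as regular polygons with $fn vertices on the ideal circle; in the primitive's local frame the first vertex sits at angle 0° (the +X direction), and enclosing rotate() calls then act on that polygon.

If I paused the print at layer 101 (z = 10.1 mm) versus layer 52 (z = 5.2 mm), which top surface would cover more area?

Layer 101 (z = 10.1): the cube is absent (z outside [0, 6]); the cube at (4.5, -0.5) does not reach this height (z outside [4.5, 8]); the cone at (13, -2.5): at t=0.610 of its height the radius interpolates to r₁+(r₂−r₁)t = 8.340, giving a regular 8-gon of that circumradius (area = (8/2)·8.340²·sin(360°/8) = 196.73 mm²); Combining (union): only the cone at (13, -2.5) is present, so the union is just that shape — area = 196.73 mm². So its area = 196.73 mm². Layer 52 (z = 5.2): the 5.5×9 cube contributes its full rectangle (area 49.50 mm²); the cube at (4.5, -0.5) is present — its section is the full 4.5×14 rectangle (area 63.00 mm²); the cone at (13, -2.5): at t=0.120 of its height the radius interpolates to r₁+(r₂−r₁)t = 11.280, giving a regular 8-gon of that circumradius (area = (8/2)·11.280²·sin(360°/8) = 359.88 mm²); Taking the union: the regions partially overlap — summed areas 472.38 mm² minus the doubly-counted overlap 42.51 mm² gives 429.88 mm² — area = 429.88 mm². So its area = 429.88 mm². Layer 52 is larger (429.88 vs 196.73 mm²).

layer 52 (z = 5.2 mm)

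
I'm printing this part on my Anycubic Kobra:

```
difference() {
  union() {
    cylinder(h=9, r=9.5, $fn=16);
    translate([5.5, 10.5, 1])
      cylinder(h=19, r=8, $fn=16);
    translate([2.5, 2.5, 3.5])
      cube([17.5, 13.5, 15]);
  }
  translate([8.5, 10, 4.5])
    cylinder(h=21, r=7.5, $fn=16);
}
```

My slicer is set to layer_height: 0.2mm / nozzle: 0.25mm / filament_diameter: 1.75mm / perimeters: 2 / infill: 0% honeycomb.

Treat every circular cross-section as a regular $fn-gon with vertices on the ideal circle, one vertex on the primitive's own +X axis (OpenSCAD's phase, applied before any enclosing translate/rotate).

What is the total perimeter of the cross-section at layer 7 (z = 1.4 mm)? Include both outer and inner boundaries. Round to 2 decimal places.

81.05 mm

At z = 1.4 mm: the r=9.5 cylinder contributes a regular 16-gon of circumradius 9.5 (perimeter = 2·16·9.500·sin(180°/16) = 59.31 mm); the r=8 cylinder at (5.5, 10.5) contributes a regular 16-gon of circumradius 8 (perimeter = 2·16·8.000·sin(180°/16) = 49.94 mm); the cube at (2.5, 2.5) does not reach this height (z outside [3.5, 18.5]); Taking the union: the regions partially overlap (shared area 46.83 mm²), so the edge portions inside another operand are dropped and the merged outline is re-measured after clipping — boundary = 81.05 mm; the cylinder at (8.5, 10) is not intersected at this z (z outside [4.5, 25.5]); Subtracting the remaining from the first: none of the subtracted shapes is present at this height, so that combined region is unchanged — boundary = 81.05 mm. Overall, the cross-section is a single solid region. Total boundary length (outer) = 81.05 mm.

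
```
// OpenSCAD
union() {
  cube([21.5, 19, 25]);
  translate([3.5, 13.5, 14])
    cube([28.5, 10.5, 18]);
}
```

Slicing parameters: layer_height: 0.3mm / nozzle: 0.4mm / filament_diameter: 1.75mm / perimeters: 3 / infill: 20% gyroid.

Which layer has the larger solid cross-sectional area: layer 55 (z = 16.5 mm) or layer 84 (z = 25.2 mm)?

layer 55 (z = 16.5 mm)

Layer 55 (z = 16.5): the cube (footprint 21.5×19) is included at this height (area 408.50 mm²); the cube at (3.5, 13.5) (footprint 28.5×10.5) is included at this height (area 299.25 mm²); Taking the union: the regions partially overlap — summed areas 707.75 mm² minus the doubly-counted overlap 99.00 mm² gives 608.75 mm² — area = 608.75 mm². So its area = 608.75 mm². Layer 84 (z = 25.2): the cube is absent (z outside [0, 25]); the cube at (3.5, 13.5) (footprint 28.5×10.5) is included at this height (area 299.25 mm²); Combining (union): only the 28.5×10.5 cube at (3.5, 13.5) is present, so the union is just that shape — area = 299.25 mm². So its area = 299.25 mm². Layer 55 is larger (608.75 vs 299.25 mm²).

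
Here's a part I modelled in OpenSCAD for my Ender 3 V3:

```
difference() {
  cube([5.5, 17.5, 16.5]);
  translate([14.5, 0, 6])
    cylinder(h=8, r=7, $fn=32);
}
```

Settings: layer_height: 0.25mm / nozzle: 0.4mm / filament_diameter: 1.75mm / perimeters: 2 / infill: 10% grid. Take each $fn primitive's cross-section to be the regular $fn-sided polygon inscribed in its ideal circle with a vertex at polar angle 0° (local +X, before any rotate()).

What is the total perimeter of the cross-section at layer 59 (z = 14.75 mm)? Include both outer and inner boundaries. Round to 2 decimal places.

At z = 14.75 mm: the 5.5×17.5 cube contributes its full rectangle (perimeter 46.00 mm); the cylinder at (14.5, 0) does not reach this height (z outside [6, 14]); Subtracting the remaining from the first: none of the subtracted shapes is present at this height, so the 5.5×17.5 cube is unchanged — boundary = 46.00 mm. Overall, the cross-section is a single solid region. Total boundary length (outer) = 46.00 mm.

46.00 mm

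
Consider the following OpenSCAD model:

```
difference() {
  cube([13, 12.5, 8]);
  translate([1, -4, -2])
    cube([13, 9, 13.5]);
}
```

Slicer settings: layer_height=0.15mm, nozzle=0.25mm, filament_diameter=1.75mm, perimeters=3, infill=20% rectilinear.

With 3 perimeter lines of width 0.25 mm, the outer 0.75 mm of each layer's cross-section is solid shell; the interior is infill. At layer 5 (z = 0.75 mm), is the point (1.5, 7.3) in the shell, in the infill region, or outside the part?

infill

At z = 0.75 mm: the cube is present — its section is the full 13×12.5 rectangle; the 13×9 cube at (1, -4) contributes its full rectangle; Subtracting the remaining from the first: starting from the 13×12.5 cube, the 13×9 cube at (1, -4) partially overlaps it — only the 60.00 mm² overlap (of its 117.00 mm²) is removed, clipping the outline — 1 connected region. Overall, the cross-section is a single solid region. The nearest boundary edge runs (0.00, 0.00)→(0.00, 12.50); distance from the point to it = 1.50 mm. The point is inside the cross-section and 1.50 mm from the nearest boundary — more than the 0.75 mm shell width (3 × 0.25), so it's in the infill interior.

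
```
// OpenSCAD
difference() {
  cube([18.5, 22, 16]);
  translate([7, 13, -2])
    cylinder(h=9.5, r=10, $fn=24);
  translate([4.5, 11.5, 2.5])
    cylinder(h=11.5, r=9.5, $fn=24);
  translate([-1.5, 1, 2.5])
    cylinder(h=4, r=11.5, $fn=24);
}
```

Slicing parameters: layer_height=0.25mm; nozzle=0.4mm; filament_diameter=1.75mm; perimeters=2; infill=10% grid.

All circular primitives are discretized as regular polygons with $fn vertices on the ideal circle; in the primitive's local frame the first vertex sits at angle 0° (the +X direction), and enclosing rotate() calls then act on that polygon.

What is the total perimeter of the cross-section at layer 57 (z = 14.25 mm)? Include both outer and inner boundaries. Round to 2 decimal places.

At z = 14.25 mm: the cube (footprint 18.5×22) is included at this height (perimeter 81.00 mm); the cylinder at (7, 13) does not reach this height (z outside [-2, 7.5]); the cylinder at (4.5, 11.5) is not intersected at this z (z outside [2.5, 14]); the cylinder at (-1.5, 1) does not reach this height (z outside [2.5, 6.5]); Taking the first minus the rest: none of the subtracted shapes is present at this height, so the 18.5×22 cube is unchanged — boundary = 81.00 mm. Overall, the cross-section is a single solid region. Total boundary length (outer) = 81.00 mm.

81.00 mm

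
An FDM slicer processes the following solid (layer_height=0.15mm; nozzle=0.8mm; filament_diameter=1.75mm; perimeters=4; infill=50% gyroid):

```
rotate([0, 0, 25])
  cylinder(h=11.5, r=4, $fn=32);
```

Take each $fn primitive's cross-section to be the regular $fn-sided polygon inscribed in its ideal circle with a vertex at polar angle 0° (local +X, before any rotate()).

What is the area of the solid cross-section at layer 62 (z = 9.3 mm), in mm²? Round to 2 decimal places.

At z = 9.3 mm: the r=4 cylinder gives a regular 32-gon of circumradius 4 (constant along its height) (area = (32/2)·4.000²·sin(360°/32) = 49.94 mm²); (whole slice rotated 25° about Z — lengths, areas and connectivity unchanged). Overall, the cross-section is a single solid region. Net area = 49.94 mm².

49.94 mm²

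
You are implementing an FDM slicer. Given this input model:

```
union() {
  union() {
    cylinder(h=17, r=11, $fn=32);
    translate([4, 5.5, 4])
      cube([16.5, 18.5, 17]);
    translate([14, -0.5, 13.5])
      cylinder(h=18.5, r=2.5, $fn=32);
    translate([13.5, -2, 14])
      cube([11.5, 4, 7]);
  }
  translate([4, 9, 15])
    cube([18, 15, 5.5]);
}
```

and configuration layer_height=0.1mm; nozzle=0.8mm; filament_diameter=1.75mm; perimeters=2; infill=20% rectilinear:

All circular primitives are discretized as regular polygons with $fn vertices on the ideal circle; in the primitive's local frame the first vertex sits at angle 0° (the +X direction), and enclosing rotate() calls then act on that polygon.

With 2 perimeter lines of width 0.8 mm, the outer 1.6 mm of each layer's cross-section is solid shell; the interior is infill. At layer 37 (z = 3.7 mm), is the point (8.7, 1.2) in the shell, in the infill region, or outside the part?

infill

At z = 3.7 mm: the r=11 cylinder contributes a regular 32-gon of circumradius 11; the cube at (4, 5.5) is absent (z outside [4, 21]); the cylinder at (14, -0.5) is absent (z outside [13.5, 32]); the cube at (13.5, -2) does not reach this height (z outside [14, 21]); Merging all regions: only the r=11 cylinder is present, so the union is just that shape — 1 connected region; the cube at (4, 9) is absent (z outside [15, 20.5]); Merging all regions: only the result so far is present, so the union is just that shape — 1 connected region. Overall, the cross-section is a single solid region. The nearest boundary edge runs (11.00, 0.00)→(10.79, 2.15); distance from the point to it = 2.17 mm. The point is inside the cross-section and 2.17 mm from the nearest boundary — more than the 1.6 mm shell width (2 × 0.8), so it's in the infill interior.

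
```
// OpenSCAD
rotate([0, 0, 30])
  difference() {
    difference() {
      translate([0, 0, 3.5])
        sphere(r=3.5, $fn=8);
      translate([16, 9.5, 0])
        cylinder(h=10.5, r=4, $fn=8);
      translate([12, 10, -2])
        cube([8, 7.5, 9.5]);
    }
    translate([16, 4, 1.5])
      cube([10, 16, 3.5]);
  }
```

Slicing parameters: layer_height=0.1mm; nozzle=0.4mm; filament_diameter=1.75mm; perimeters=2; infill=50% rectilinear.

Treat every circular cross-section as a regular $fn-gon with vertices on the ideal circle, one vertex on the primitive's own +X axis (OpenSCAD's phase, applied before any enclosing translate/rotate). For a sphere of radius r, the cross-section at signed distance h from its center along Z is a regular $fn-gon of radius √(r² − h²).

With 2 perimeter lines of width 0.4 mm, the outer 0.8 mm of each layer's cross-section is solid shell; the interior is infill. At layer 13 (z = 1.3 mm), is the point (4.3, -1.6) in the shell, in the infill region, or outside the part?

At z = 1.3 mm: the sphere: section is a regular 8-gon, circumradius = √(r²−h²) = √(3.5²−2.2²) = 2.722; the r=4 cylinder at (16, 9.5) gives a regular 8-gon of circumradius 4 (constant along its height); the cube at (12, 10) is present — its section is the full 8×7.5 rectangle; After the difference (first − rest): starting from the r=3.5 sphere, the r=4 cylinder at (16, 9.5) misses the remaining region (no effect); the 8×7.5 cube at (12, 10) misses the remaining region (no effect) — 1 connected region; the cube at (16, 4) does not reach this height (z outside [1.5, 5]); Subtracting the remaining from the first: none of the subtracted shapes is present at this height, so that combined region is unchanged — 1 connected region; (whole slice rotated 30° about Z — lengths, areas and connectivity unchanged). Overall, the cross-section is a single solid region. Undo the 30° rotation: the query point maps to (2.924, -3.536) in the un-rotated model frame. The nearest boundary edge runs (1.92, -1.92)→(-0.00, -2.72); distance from the point to it = 1.90 mm. The point is not inside any of the regions above, so it lies outside the cross-section (1.90 mm from the nearest boundary).

outside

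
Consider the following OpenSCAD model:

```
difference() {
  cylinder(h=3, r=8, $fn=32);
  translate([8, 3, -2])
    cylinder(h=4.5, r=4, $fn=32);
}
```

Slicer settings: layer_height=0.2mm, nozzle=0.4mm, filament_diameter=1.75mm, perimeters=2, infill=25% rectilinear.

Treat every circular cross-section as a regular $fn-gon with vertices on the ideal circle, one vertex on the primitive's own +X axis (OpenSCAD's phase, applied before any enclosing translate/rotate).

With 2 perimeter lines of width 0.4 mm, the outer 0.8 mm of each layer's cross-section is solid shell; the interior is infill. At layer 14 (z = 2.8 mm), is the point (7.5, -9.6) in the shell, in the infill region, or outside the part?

At z = 2.8 mm: the cylinder: section is a regular 32-gon, circumradius r=8; the cylinder at (8, 3) is absent (z outside [-2, 2.5]); Taking the first minus the rest: none of the subtracted shapes is present at this height, so the r=8 cylinder is unchanged — 1 connected region. Overall, the cross-section is a single solid region. The nearest boundary edge runs (4.44, -6.65)→(5.66, -5.66); distance from the point to it = 4.22 mm. The point is not inside any of the regions above, so it lies outside the cross-section (4.22 mm from the nearest boundary).

outside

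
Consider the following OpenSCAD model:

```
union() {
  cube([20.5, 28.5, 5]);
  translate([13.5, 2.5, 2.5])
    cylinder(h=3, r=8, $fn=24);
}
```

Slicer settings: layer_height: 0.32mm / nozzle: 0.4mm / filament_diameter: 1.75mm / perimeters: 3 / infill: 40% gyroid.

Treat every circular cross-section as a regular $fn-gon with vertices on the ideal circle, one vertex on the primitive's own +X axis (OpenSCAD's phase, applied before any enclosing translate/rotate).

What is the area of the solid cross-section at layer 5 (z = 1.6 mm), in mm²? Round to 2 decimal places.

584.25 mm²

At z = 1.6 mm: the 20.5×28.5 cube contributes its full rectangle (area 584.25 mm²); the cylinder at (13.5, 2.5) is not intersected at this z (z outside [2.5, 5.5]); Merging all regions: only the 20.5×28.5 cube is present, so the union is just that shape — area = 584.25 mm². Overall, the cross-section is a single solid region. Net area = 584.25 mm².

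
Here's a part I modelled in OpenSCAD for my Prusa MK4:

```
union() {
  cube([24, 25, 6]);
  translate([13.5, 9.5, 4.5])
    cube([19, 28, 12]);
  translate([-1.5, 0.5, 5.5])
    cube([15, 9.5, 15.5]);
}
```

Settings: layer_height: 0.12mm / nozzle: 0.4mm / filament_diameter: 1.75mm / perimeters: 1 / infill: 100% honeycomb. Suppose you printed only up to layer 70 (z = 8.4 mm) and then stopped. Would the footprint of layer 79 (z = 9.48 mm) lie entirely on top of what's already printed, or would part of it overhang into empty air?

Compare the two slices. At z = 8.4: the cube does not reach this height (z outside [0, 6]); the 19×28 cube at (13.5, 9.5) contributes its full rectangle (area 532.00 mm²); the cube at (-1.5, 0.5) is present — its section is the full 15×9.5 rectangle (area 142.50 mm²); Merging all regions: the 2 present regions share edge segments without overlapping in area, so areas simply add but the touching pieces fuse into one outline (the shared edge portions become interior and drop out of the boundary) — area = 674.50 mm². At z = 9.48: the cube is absent (z outside [0, 6]); the 19×28 cube at (13.5, 9.5) contributes its full rectangle (area 532.00 mm²); the cube at (-1.5, 0.5) (footprint 15×9.5) is included at this height (area 142.50 mm²); Merging all regions: the 2 present regions share edge segments without overlapping in area, so areas simply add but the touching pieces fuse into one outline (the shared edge portions become interior and drop out of the boundary) — area = 674.50 mm². Checking containment: the cross-section at z = 9.48 is a subset of the cross-section at z = 8.4.

entirely on top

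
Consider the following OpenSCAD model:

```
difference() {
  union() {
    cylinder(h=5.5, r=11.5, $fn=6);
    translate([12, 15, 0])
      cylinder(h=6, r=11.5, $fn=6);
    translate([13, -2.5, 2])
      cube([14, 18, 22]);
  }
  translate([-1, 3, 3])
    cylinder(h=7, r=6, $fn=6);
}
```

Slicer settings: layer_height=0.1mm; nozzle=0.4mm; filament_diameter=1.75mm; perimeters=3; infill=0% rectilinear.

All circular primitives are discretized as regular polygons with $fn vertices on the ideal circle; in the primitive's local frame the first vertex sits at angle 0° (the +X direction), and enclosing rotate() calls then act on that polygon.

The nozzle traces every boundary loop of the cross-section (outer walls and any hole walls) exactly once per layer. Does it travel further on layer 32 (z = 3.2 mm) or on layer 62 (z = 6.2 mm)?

Layer 32 (z = 3.2): the cylinder: section is a regular 6-gon, circumradius r=11.5 (perimeter = 2·6·11.500·sin(180°/6) = 69.00 mm); the r=11.5 cylinder at (12, 15) contributes a regular 6-gon of circumradius 11.5 (perimeter = 2·6·11.500·sin(180°/6) = 69.00 mm); the cube at (13, -2.5) is present — its section is the full 14×18 rectangle (perimeter 64.00 mm); Taking the union: the regions partially overlap (shared area 92.63 mm²), so the edge portions inside another operand are dropped and the merged outline is re-measured after clipping — boundary = 148.46 mm; the r=6 cylinder at (-1, 3) gives a regular 6-gon of circumradius 6 (constant along its height) (perimeter = 2·6·6.000·sin(180°/6) = 36.00 mm); Taking the first minus the rest: starting from that combined region, the r=6 cylinder at (-1, 3) lies wholly inside it (removes its full 93.53 mm² and its 36.00 mm outline becomes a hole wall) — boundary (outer + 1 inner loop) = 184.46 mm. So its perimeter = 184.46 mm. Layer 62 (z = 6.2): the cylinder does not reach this height (z outside [0, 5.5]); the cylinder at (12, 15) is not intersected at this z (z outside [0, 6]); the cube at (13, -2.5) is present — its section is the full 14×18 rectangle (perimeter 64.00 mm); Combining (union): only the 14×18 cube at (13, -2.5) is present, so the union is just that shape — boundary = 64.00 mm; the cylinder at (-1, 3): section is a regular 6-gon, circumradius r=6 (perimeter = 2·6·6.000·sin(180°/6) = 36.00 mm); Subtracting the remaining from the first: starting from that combined region, the r=6 cylinder at (-1, 3) misses the remaining region (no effect) — boundary = 64.00 mm. So its perimeter = 64.00 mm. Layer 32 is larger (184.46 vs 64.00 mm).

layer 32 (z = 3.2 mm)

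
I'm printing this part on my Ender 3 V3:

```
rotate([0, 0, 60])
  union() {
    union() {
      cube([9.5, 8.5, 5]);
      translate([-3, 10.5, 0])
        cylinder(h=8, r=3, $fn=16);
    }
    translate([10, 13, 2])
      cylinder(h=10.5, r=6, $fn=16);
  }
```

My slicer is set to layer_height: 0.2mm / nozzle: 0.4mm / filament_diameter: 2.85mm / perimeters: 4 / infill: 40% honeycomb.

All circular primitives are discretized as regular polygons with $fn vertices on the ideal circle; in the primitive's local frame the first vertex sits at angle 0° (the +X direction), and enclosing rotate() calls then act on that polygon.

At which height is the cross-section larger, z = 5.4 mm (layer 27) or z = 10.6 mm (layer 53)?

Layer 27 (z = 5.4): the cube is absent (z outside [0, 5]); the cylinder at (-3, 10.5): section is a regular 16-gon, circumradius r=3 (area = (16/2)·3.000²·sin(360°/16) = 27.55 mm²); Taking the union: only the r=3 cylinder at (-3, 10.5) is present, so the union is just that shape — area = 27.55 mm²; the r=6 cylinder at (10, 13) contributes a regular 16-gon of circumradius 6 (area = (16/2)·6.000²·sin(360°/16) = 110.21 mm²); Merging all regions: the 2 present regions are separate (no shared area or edge), so areas and boundary lengths simply add and each stays a separate island — area = 137.77 mm²; (whole slice rotated 60° about Z — lengths, areas and connectivity unchanged). So its area = 137.77 mm². Layer 53 (z = 10.6): the cube is not intersected at this z (z outside [0, 5]); the cylinder at (-3, 10.5) is not intersected at this z (z outside [0, 8]); Combining (union): nothing is present at this height; the r=6 cylinder at (10, 13) gives a regular 16-gon of circumradius 6 (constant along its height) (area = (16/2)·6.000²·sin(360°/16) = 110.21 mm²); Merging all regions: only the r=6 cylinder at (10, 13) is present, so the union is just that shape — area = 110.21 mm²; (whole slice rotated 60° about Z — lengths, areas and connectivity unchanged). So its area = 110.21 mm². Layer 27 is larger (137.77 vs 110.21 mm²).

layer 27 (z = 5.4 mm)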